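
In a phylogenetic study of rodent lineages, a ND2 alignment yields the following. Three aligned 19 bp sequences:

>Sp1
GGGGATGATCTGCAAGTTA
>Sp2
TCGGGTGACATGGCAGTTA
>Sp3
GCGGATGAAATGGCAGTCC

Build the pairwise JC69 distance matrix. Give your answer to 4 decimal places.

d(Sp1,Sp2) = 0.5068, d(Sp1,Sp3) = 0.5068, d(Sp2,Sp3) = 0.3241

Sp1–Sp2: 7/19 sites differ → p ≈ 0.368421, d = −0.75 ln(1 − 0.491228) = 0.506816 ≈ 0.5068.
Sp1–Sp3: 7/19 sites differ → p ≈ 0.368421, d = −0.75 ln(1 − 0.491228) = 0.506816 ≈ 0.5068.
Sp2–Sp3: 5/19 sites differ → p ≈ 0.263158, d = −0.75 ln(1 − 0.350877) = 0.324100 ≈ 0.3241.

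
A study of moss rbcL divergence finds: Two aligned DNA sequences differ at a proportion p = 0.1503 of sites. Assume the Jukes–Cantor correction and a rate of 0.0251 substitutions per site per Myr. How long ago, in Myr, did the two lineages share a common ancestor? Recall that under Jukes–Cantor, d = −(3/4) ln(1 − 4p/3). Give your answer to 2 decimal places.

d = −(3/4) ln(1 − 4p/3) = −0.75 ln(1 − 0.2004) = −0.75 ln(0.7996)
  = −0.75 × (-0.223644) = 0.167733 substitutions/site.
Under a molecular clock d = 2μt, so t = d/(2μ) = 0.167733 / (2 × 0.0251) = 3.34 Myr.

3.34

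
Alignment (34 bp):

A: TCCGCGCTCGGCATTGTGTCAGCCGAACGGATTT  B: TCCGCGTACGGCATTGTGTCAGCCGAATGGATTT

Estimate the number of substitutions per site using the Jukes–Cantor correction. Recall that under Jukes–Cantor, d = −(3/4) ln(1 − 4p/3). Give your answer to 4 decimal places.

The sequences differ at 3 of 34 sites (7, 8, 28), so p = 3/34 ≈ 0.088235.
d = −(3/4) ln(1 − 4p/3) = −0.75 ln(1 − 0.117647) = −0.75 ln(0.882353)
  = −0.75 × (-0.125163) = 0.093872 substitutions/site.

0.0939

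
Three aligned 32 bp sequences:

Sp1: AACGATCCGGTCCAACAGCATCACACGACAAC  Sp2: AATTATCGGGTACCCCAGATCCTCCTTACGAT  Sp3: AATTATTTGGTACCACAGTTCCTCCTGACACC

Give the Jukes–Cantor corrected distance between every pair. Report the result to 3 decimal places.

Sp1–Sp2: 15/32 sites differ → p = 0.46875, d = −0.75 ln(1 − 0.625) = 0.735622 ≈ 0.736.
Sp1–Sp3: 13/32 sites differ → p = 0.40625, d = −0.75 ln(1 − 0.541667) = 0.585119 ≈ 0.585.
Sp2–Sp3: 8/32 sites differ → p = 0.25, d = −0.75 ln(1 − 0.333333) = 0.304098 ≈ 0.304.

d(Sp1,Sp2) = 0.736, d(Sp1,Sp3) = 0.585, d(Sp2,Sp3) = 0.304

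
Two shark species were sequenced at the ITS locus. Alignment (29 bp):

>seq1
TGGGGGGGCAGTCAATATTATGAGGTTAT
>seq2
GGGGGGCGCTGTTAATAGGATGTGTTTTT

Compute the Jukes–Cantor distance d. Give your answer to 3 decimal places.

The sequences differ at 9 of 29 sites (1, 7, 10, 13, 18, 19, 23, 25, 28), so p = 9/29 ≈ 0.310345.
d = −(3/4) ln(1 − 4p/3) = −0.75 ln(1 − 0.413793) = −0.75 ln(0.586207)
  = −0.75 × (-0.534082) = 0.400562 substitutions/site.

0.401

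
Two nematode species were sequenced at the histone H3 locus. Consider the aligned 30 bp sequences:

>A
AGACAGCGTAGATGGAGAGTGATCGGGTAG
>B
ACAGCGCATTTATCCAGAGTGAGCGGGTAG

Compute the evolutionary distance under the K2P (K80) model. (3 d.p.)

Of 30 sites, 1 differences are transitions and 8 are transversions, so P = 1/30 ≈ 0.033333 and Q = 8/30 ≈ 0.266667.
Under the Kimura two-parameter model, d = −½ ln(1 − 2P − Q) − ¼ ln(1 − 2Q).
1 − 2P − Q = 0.666667, giving −½ ln(0.666667) = 0.202732.
1 − 2Q = 0.466666, giving −¼ ln(0.466666) = 0.190535.
d = 0.202732 + 0.190535 = 0.393267.

0.393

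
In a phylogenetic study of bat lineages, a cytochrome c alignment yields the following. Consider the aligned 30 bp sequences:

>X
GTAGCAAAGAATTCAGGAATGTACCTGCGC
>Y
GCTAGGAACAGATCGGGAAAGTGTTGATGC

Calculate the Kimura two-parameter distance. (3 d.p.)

Of 30 sites, 10 differences are transitions and 6 are transversions, so P = 10/30 ≈ 0.333333 and Q = 6/30 = 0.2.
Under the Kimura two-parameter model, d = −½ ln(1 − 2P − Q) − ¼ ln(1 − 2Q).
1 − 2P − Q = 0.133334, giving −½ ln(0.133334) = 1.007449.
1 − 2Q = 0.6, giving −¼ ln(0.6) = 0.127706.
d = 1.007449 + 0.127706 = 1.135155.

1.135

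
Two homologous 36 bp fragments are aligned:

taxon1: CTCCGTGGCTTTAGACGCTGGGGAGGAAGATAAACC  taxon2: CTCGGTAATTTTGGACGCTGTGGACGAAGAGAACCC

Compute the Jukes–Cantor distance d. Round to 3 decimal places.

0.304

The sequences differ at 9 of 36 sites (4, 7, 8, 9, 13, 21, 25, 31, 34), so p = 9/36 = 0.25.
d = −(3/4) ln(1 − 4p/3) = −0.75 ln(1 − 0.333333) = −0.75 ln(0.666667)
  = −0.75 × (-0.405465) = 0.304099 substitutions/site.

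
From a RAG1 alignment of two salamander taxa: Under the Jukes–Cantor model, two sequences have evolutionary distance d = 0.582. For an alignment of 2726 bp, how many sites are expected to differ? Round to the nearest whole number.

Invert JC69: p = (3/4)(1 − e^(−4d/3)) = 0.75 × (1 − e^(-0.776)) = 0.75 × (1 − 0.460243) = 0.404818.
Expected differing sites = pL ≈ 0.404818 × 2726 = 1103.533868 ≈ 1104.

1104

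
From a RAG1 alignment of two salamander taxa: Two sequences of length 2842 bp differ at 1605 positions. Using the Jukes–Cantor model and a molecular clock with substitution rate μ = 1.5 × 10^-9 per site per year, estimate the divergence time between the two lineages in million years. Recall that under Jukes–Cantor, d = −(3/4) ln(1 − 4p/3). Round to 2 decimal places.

p = 1605/2842 ≈ 0.564743.
d = −(3/4) ln(1 − 4p/3) = −0.75 ln(1 − 0.752991) = −0.75 ln(0.247009)
  = −0.75 × (-1.398331) = 1.048748 substitutions/site.
Under a molecular clock d = 2μt, so t = d/(2μ) = 1.048748 / (2 × 1.5 × 10^-9) = 349.58 million years.

349.58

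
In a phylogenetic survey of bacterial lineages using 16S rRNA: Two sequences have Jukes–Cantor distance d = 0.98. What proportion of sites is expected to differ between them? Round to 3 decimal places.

0.547

p = (3/4)(1 − e^(−4d/3)) = 0.75 × (1 − e^(-1.306667)) = 0.75 × (1 − 0.270721) = 0.546959.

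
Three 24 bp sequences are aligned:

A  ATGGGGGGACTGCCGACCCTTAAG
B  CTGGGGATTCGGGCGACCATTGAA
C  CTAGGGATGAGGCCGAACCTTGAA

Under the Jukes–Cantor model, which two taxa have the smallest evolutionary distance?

B and C

A–B: 9/24 differ, p = 0.375, d = 0.520.
A–C: 10/24 differ, p = 0.417, d = 0.608.
B–C: 6/24 differ, p = 0.250, d = 0.304.
The smallest distance is between B and C.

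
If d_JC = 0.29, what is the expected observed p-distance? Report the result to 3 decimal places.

0.241

p = (3/4)(1 − e^(−4d/3)) = 0.75 × (1 − e^(-0.386667)) = 0.75 × (1 − 0.679317) = 0.240512.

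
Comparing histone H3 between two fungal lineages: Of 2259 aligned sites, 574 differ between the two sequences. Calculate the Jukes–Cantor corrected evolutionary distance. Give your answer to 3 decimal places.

0.310

p = 574/2259 ≈ 0.254095.
d = −(3/4) ln(1 − 4p/3) = −0.75 ln(1 − 0.338793) = −0.75 ln(0.661207)
  = −0.75 × (-0.413688) = 0.310266 substitutions/site.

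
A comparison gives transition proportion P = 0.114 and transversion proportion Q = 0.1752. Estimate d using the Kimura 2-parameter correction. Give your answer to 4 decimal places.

0.3659

Under the Kimura two-parameter model, d = −½ ln(1 − 2P − Q) − ¼ ln(1 − 2Q).
1 − 2P − Q = 0.5968, giving −½ ln(0.5968) = 0.258087.
1 − 2Q = 0.6496, giving −¼ ln(0.6496) = 0.107850.
d = 0.258087 + 0.107850 = 0.365937.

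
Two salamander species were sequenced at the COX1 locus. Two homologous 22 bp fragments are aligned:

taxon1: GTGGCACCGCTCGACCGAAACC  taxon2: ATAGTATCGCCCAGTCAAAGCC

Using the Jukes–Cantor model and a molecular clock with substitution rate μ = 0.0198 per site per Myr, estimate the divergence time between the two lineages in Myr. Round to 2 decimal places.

17.64

The sequences differ at 10 of 22 sites (1, 3, 5, 7, 11, 13, 14, 15, 17, 20), so p = 10/22 ≈ 0.454545.
d = −(3/4) ln(1 − 4p/3) = −0.75 ln(1 − 0.60606) = −0.75 ln(0.39394)
  = −0.75 × (-0.931557) = 0.698668 substitutions/site.
Under a molecular clock d = 2μt, so t = d/(2μ) = 0.698668 / (2 × 0.0198) = 17.64 Myr.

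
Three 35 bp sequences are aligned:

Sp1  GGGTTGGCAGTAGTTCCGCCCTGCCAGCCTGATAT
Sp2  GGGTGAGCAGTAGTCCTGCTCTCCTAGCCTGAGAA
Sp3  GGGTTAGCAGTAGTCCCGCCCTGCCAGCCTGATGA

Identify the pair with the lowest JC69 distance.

Sp1–Sp2: 9/35 differ, p = 0.257, d = 0.315.
Sp1–Sp3: 4/35 differ, p = 0.114, d = 0.124.
Sp2–Sp3: 7/35 differ, p = 0.200, d = 0.233.
The smallest distance is between Sp1 and Sp3.

Sp1 and Sp3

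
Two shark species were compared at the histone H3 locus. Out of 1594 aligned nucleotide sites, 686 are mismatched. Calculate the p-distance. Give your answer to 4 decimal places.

0.4304

p = 686/1594 = 0.430363… ≈ 0.4304 (to 4 d.p.).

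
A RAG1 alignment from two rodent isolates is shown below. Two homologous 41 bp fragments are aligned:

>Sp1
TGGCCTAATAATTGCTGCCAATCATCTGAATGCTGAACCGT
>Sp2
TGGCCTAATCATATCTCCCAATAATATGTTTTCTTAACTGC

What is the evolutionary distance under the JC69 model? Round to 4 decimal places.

The sequences differ at 12 of 41 sites, so p = 12/41 ≈ 0.292683.
d = −(3/4) ln(1 − 4p/3) = −0.75 ln(1 − 0.390244) = −0.75 ln(0.609756)
  = −0.75 × (-0.494696) = 0.371022 substitutions/site.

0.3710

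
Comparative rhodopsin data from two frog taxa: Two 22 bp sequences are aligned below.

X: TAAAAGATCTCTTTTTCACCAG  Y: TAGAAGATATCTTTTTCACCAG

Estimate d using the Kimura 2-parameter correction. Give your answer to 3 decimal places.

0.097

Of 22 sites, 1 differences are transitions and 1 are transversions, so P = 1/22 ≈ 0.045455 and Q = 1/22 ≈ 0.045455.
Under the Kimura two-parameter model, d = −½ ln(1 − 2P − Q) − ¼ ln(1 − 2Q).
1 − 2P − Q = 0.863635, giving −½ ln(0.863635) = 0.073303.
1 − 2Q = 0.90909, giving −¼ ln(0.90909) = 0.023828.
d = 0.073303 + 0.023828 = 0.097131.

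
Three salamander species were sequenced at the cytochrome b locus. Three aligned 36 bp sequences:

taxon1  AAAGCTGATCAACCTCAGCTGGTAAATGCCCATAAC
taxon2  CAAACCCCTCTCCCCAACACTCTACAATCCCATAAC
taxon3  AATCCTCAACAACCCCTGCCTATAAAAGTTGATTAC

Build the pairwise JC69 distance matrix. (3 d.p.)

taxon1–taxon2: 17/36 sites differ → p ≈ 0.472222, d = −0.75 ln(1 − 0.629629) = 0.744938 ≈ 0.745.
taxon1–taxon3: 14/36 sites differ → p ≈ 0.388889, d = −0.75 ln(1 − 0.518519) = 0.548166 ≈ 0.548.
taxon2–taxon3: 19/36 sites differ → p ≈ 0.527778, d = −0.75 ln(1 − 0.703704) = 0.912297 ≈ 0.912.

d(taxon1,taxon2) = 0.745, d(taxon1,taxon3) = 0.548, d(taxon2,taxon3) = 0.912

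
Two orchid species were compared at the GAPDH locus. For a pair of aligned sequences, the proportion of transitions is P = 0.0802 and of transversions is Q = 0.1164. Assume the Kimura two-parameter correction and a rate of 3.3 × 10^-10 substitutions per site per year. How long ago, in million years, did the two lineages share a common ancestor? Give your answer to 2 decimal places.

Under the Kimura two-parameter model, d = −½ ln(1 − 2P − Q) − ¼ ln(1 − 2Q).
1 − 2P − Q = 0.7232, giving −½ ln(0.7232) = 0.162035.
1 − 2Q = 0.7672, giving −¼ ln(0.7672) = 0.066252.
d = 0.162035 + 0.066252 = 0.228287.
Under a molecular clock d = 2μt, so t = d/(2μ) = 0.228287 / (2 × 3.3 × 10^-10) = 345.89 million years.

345.89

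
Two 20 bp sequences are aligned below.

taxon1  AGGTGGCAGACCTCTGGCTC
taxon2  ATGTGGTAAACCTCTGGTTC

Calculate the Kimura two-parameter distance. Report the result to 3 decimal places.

Of 20 sites, 3 differences are transitions and 1 are transversions, so P = 3/20 = 0.15 and Q = 1/20 = 0.05.
Under the Kimura two-parameter model, d = −½ ln(1 − 2P − Q) − ¼ ln(1 − 2Q).
1 − 2P − Q = 0.65, giving −½ ln(0.65) = 0.215391.
1 − 2Q = 0.9, giving −¼ ln(0.9) = 0.026340.
d = 0.215391 + 0.026340 = 0.241731.

0.242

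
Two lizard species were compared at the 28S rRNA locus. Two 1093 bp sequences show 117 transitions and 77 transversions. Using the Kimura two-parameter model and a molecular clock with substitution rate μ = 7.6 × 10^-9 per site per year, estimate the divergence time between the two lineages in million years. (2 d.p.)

P = 117/1093 ≈ 0.107045 and Q = 77/1093 ≈ 0.070448.
Under the Kimura two-parameter model, d = −½ ln(1 − 2P − Q) − ¼ ln(1 − 2Q).
1 − 2P − Q = 0.715462, giving −½ ln(0.715462) = 0.167413.
1 − 2Q = 0.859104, giving −¼ ln(0.859104) = 0.037966.
d = 0.167413 + 0.037966 = 0.205379.
Under a molecular clock d = 2μt, so t = d/(2μ) = 0.205379 / (2 × 7.6 × 10^-9) = 13.51 million years.

13.51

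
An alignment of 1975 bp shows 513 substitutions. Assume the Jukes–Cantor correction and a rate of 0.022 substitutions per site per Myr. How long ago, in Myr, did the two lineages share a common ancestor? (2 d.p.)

p = 513/1975 ≈ 0.259747.
d = −(3/4) ln(1 − 4p/3) = −0.75 ln(1 − 0.346329) = −0.75 ln(0.653671)
  = −0.75 × (-0.425151) = 0.318863 substitutions/site.
Under a molecular clock d = 2μt, so t = d/(2μ) = 0.318863 / (2 × 0.022) = 7.25 Myr.

7.25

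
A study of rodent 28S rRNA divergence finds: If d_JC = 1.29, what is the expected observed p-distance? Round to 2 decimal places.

p = (3/4)(1 − e^(−4d/3)) = 0.75 × (1 − e^(-1.72)) = 0.75 × (1 − 0.179066) = 0.615701.

0.62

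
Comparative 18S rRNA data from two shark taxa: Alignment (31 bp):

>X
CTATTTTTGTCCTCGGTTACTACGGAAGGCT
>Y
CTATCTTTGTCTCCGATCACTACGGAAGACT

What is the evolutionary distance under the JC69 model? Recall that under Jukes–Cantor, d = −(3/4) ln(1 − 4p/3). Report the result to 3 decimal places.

0.224

The sequences differ at 6 of 31 sites (5, 12, 13, 16, 18, 29), so p = 6/31 ≈ 0.193548.
d = −(3/4) ln(1 − 4p/3) = −0.75 ln(1 − 0.258064) = −0.75 ln(0.741936)
  = −0.75 × (-0.298492) = 0.223869 substitutions/site.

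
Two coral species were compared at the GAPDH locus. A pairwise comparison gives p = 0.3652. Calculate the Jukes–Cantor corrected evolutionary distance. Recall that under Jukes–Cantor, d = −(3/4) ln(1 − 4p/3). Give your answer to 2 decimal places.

0.50

d = −(3/4) ln(1 − 4p/3) = −0.75 ln(1 − 0.486933) = −0.75 ln(0.513067)
  = −0.75 × (-0.667349) = 0.500512 substitutions/site.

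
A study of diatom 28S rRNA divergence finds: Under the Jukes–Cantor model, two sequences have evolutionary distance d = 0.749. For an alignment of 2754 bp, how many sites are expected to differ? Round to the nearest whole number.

1305

Invert JC69: p = (3/4)(1 − e^(−4d/3)) = 0.75 × (1 − e^(-0.998667)) = 0.75 × (1 − 0.368370) = 0.473723.
Expected differing sites = pL ≈ 0.473723 × 2754 = 1304.633142 ≈ 1305.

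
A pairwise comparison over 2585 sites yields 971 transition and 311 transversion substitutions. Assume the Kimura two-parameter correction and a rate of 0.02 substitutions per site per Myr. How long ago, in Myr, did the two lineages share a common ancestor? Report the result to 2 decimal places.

27.37

P = 971/2585 ≈ 0.375629 and Q = 311/2585 ≈ 0.120309.
Under the Kimura two-parameter model, d = −½ ln(1 − 2P − Q) − ¼ ln(1 − 2Q).
1 − 2P − Q = 0.128433, giving −½ ln(0.128433) = 1.026174.
1 − 2Q = 0.759382, giving −¼ ln(0.759382) = 0.068813.
d = 1.026174 + 0.068813 = 1.094987.
Under a molecular clock d = 2μt, so t = d/(2μ) = 1.094987 / (2 × 0.02) = 27.37 Myr.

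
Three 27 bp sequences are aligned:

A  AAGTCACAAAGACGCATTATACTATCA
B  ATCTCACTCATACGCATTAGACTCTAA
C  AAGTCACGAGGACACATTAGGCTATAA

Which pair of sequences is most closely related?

A–B: 8/27 differ, p = 0.296, d = 0.377.
A–C: 6/27 differ, p = 0.222, d = 0.264.
B–C: 9/27 differ, p = 0.333, d = 0.441.
The smallest distance is between A and C.

A and C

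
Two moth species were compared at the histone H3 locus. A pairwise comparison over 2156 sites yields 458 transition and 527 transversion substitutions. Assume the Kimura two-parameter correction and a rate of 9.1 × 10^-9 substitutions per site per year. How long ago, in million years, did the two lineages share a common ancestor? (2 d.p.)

P = 458/2156 ≈ 0.21243 and Q = 527/2156 ≈ 0.244434.
Under the Kimura two-parameter model, d = −½ ln(1 − 2P − Q) − ¼ ln(1 − 2Q).
1 − 2P − Q = 0.330706, giving −½ ln(0.330706) = 0.553263.
1 − 2Q = 0.511132, giving −¼ ln(0.511132) = 0.167782.
d = 0.553263 + 0.167782 = 0.721045.
Under a molecular clock d = 2μt, so t = d/(2μ) = 0.721045 / (2 × 9.1 × 10^-9) = 39.62 million years.

39.62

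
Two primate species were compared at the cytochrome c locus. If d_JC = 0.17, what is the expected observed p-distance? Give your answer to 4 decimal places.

p = (3/4)(1 − e^(−4d/3)) = 0.75 × (1 − e^(-0.226667)) = 0.75 × (1 − 0.797186) = 0.152111.

0.1521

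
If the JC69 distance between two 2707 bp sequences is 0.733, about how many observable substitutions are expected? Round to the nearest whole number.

1266

Invert JC69: p = (3/4)(1 − e^(−4d/3)) = 0.75 × (1 − e^(-0.977333)) = 0.75 × (1 − 0.376313) = 0.467765.
Expected differing sites = pL ≈ 0.467765 × 2707 = 1266.239855 ≈ 1266.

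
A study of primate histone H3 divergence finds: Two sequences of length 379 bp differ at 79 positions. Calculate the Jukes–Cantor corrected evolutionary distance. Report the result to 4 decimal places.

p = 79/379 ≈ 0.208443.
d = −(3/4) ln(1 − 4p/3) = −0.75 ln(1 − 0.277924) = −0.75 ln(0.722076)
  = −0.75 × (-0.325625) = 0.244219 substitutions/site.

0.2442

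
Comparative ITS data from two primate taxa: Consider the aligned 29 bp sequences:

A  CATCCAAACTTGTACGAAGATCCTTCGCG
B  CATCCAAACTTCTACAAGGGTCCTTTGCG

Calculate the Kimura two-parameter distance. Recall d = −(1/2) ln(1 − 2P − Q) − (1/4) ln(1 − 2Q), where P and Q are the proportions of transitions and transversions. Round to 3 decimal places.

0.204

Of 29 sites, 4 differences are transitions and 1 are transversions, so P = 4/29 ≈ 0.137931 and Q = 1/29 ≈ 0.034483.
Under the Kimura two-parameter model, d = −½ ln(1 − 2P − Q) − ¼ ln(1 − 2Q).
1 − 2P − Q = 0.689655, giving −½ ln(0.689655) = 0.185782.
1 − 2Q = 0.931034, giving −¼ ln(0.931034) = 0.017865.
d = 0.185782 + 0.017865 = 0.203647.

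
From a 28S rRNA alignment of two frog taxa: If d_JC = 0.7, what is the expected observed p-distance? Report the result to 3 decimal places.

p = (3/4)(1 − e^(−4d/3)) = 0.75 × (1 − e^(-0.933333)) = 0.75 × (1 − 0.393241) = 0.455069.

0.455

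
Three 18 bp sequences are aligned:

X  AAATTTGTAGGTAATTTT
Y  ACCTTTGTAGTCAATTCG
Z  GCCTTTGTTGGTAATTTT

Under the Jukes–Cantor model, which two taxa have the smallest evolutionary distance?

X–Y: 6/18 differ, p = 0.333, d = 0.441.
X–Z: 4/18 differ, p = 0.222, d = 0.264.
Y–Z: 6/18 differ, p = 0.333, d = 0.441.
The smallest distance is between X and Z.

X and Z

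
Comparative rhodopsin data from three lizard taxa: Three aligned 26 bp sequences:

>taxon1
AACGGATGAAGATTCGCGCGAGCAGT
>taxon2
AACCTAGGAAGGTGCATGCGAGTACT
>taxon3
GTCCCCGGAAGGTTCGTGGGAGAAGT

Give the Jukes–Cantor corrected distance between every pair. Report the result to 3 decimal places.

d(taxon1,taxon2) = 0.464, d(taxon1,taxon3) = 0.539, d(taxon2,taxon3) = 0.464

taxon1–taxon2: 9/26 sites differ → p ≈ 0.346154, d = −0.75 ln(1 − 0.461539) = 0.464280 ≈ 0.464.
taxon1–taxon3: 10/26 sites differ → p ≈ 0.384615, d = −0.75 ln(1 − 0.51282) = 0.539341 ≈ 0.539.
taxon2–taxon3: 9/26 sites differ → p ≈ 0.346154, d = −0.75 ln(1 − 0.461539) = 0.464280 ≈ 0.464.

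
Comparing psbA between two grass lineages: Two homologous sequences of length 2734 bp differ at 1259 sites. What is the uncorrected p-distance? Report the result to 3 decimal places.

0.460

p = 1259/2734 = 0.460497… ≈ 0.460 (to 3 d.p.).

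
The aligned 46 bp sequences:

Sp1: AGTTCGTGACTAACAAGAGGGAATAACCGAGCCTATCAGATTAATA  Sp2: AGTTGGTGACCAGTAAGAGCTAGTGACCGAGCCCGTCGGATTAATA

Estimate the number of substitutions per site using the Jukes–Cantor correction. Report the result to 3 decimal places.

The sequences differ at 11 of 46 sites, so p = 11/46 ≈ 0.23913.
d = −(3/4) ln(1 − 4p/3) = −0.75 ln(1 − 0.31884) = −0.75 ln(0.68116)
  = −0.75 × (-0.383958) = 0.287969 substitutions/site.

0.288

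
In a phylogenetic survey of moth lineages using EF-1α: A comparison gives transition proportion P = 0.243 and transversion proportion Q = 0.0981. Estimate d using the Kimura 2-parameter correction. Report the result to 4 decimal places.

0.4933

Under the Kimura two-parameter model, d = −½ ln(1 − 2P − Q) − ¼ ln(1 − 2Q).
1 − 2P − Q = 0.4159, giving −½ ln(0.4159) = 0.438655.
1 − 2Q = 0.8038, giving −¼ ln(0.8038) = 0.054601.
d = 0.438655 + 0.054601 = 0.493256.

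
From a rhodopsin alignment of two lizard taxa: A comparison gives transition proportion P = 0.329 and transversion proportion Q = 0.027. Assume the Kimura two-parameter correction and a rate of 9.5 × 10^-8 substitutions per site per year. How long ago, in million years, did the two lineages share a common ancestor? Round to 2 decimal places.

Under the Kimura two-parameter model, d = −½ ln(1 − 2P − Q) − ¼ ln(1 − 2Q).
1 − 2P − Q = 0.315, giving −½ ln(0.315) = 0.577591.
1 − 2Q = 0.946, giving −¼ ln(0.946) = 0.013878.
d = 0.577591 + 0.013878 = 0.591469.
Under a molecular clock d = 2μt, so t = d/(2μ) = 0.591469 / (2 × 9.5 × 10^-8) = 3.11 million years.

3.11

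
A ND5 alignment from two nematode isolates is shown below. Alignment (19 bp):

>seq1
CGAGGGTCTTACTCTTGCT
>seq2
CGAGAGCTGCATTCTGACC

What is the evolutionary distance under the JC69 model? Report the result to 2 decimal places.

The sequences differ at 9 of 19 sites (5, 7, 8, 9, 10, 12, 16, 17, 19), so p = 9/19 ≈ 0.473684.
d = −(3/4) ln(1 − 4p/3) = −0.75 ln(1 − 0.631579) = −0.75 ln(0.368421)
  = −0.75 × (-0.998529) = 0.748897 substitutions/site.

0.75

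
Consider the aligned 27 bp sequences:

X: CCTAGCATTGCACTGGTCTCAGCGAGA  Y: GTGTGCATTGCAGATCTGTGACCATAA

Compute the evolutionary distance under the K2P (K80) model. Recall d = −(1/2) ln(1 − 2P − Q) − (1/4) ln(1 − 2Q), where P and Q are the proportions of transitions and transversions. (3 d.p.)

Of 27 sites, 3 differences are transitions and 11 are transversions, so P = 3/27 ≈ 0.111111 and Q = 11/27 ≈ 0.407407.
Under the Kimura two-parameter model, d = −½ ln(1 − 2P − Q) − ¼ ln(1 − 2Q).
1 − 2P − Q = 0.370371, giving −½ ln(0.370371) = 0.496625.
1 − 2Q = 0.185186, giving −¼ ln(0.185186) = 0.421599.
d = 0.496625 + 0.421599 = 0.918224.

0.918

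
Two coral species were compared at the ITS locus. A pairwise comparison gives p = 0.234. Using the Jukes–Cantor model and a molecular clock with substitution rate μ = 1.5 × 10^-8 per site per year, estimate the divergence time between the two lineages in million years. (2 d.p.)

d = −(3/4) ln(1 − 4p/3) = −0.75 ln(1 − 0.312) = −0.75 ln(0.688)
  = −0.75 × (-0.373966) = 0.280475 substitutions/site.
Under a molecular clock d = 2μt, so t = d/(2μ) = 0.280475 / (2 × 1.5 × 10^-8) = 9.35 million years.

9.35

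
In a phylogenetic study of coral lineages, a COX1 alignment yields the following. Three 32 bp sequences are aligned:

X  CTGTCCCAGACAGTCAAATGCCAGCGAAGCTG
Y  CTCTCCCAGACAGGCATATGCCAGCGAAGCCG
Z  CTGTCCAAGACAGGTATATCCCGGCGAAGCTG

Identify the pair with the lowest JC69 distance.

X–Y: 4/32 differ, p = 0.125, d = 0.137.
X–Z: 6/32 differ, p = 0.188, d = 0.216.
Y–Z: 6/32 differ, p = 0.188, d = 0.216.
The smallest distance is between X and Y.

X and Y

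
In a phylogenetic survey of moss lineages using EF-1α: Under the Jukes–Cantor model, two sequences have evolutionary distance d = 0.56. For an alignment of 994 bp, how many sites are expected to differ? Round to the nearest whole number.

Invert JC69: p = (3/4)(1 − e^(−4d/3)) = 0.75 × (1 − e^(-0.746667)) = 0.75 × (1 − 0.473944) = 0.394542.
Expected differing sites = pL ≈ 0.394542 × 994 = 392.174748 ≈ 392.

392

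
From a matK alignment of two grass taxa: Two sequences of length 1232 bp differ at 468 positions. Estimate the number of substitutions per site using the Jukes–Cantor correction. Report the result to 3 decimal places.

p = 468/1232 ≈ 0.37987.
d = −(3/4) ln(1 − 4p/3) = −0.75 ln(1 − 0.506493) = −0.75 ln(0.493507)
  = −0.75 × (-0.706218) = 0.529664 substitutions/site.

0.530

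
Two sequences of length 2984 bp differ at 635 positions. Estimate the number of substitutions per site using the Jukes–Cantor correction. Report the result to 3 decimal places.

0.250

p = 635/2984 ≈ 0.212802.
d = −(3/4) ln(1 − 4p/3) = −0.75 ln(1 − 0.283736) = −0.75 ln(0.716264)
  = −0.75 × (-0.333706) = 0.250280 substitutions/site.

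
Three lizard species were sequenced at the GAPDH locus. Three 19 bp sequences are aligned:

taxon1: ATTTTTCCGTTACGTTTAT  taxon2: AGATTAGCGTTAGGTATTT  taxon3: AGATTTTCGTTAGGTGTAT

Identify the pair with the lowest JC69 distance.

taxon1–taxon2: 7/19 differ, p = 0.368, d = 0.507.
taxon1–taxon3: 5/19 differ, p = 0.263, d = 0.324.
taxon2–taxon3: 4/19 differ, p = 0.211, d = 0.247.
The smallest distance is between taxon2 and taxon3.

taxon2 and taxon3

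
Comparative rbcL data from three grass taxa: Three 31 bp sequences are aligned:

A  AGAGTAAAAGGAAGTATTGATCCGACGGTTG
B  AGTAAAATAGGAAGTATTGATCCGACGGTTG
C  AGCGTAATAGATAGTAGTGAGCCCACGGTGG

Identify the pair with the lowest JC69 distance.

A–B: 4/31 differ, p = 0.129, d = 0.142.
A–C: 8/31 differ, p = 0.258, d = 0.316.
B–C: 9/31 differ, p = 0.290, d = 0.367.
The smallest distance is between A and B.

A and B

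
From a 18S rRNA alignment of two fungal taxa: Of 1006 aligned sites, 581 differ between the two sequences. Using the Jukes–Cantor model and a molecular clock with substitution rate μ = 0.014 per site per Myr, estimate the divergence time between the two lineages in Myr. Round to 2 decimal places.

39.37

p = 581/1006 ≈ 0.577535.
d = −(3/4) ln(1 − 4p/3) = −0.75 ln(1 − 0.770047) = −0.75 ln(0.229953)
  = −0.75 × (-1.469880) = 1.102410 substitutions/site.
Under a molecular clock d = 2μt, so t = d/(2μ) = 1.102410 / (2 × 0.014) = 39.37 Myr.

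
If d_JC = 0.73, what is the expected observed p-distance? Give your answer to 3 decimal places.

p = (3/4)(1 − e^(−4d/3)) = 0.75 × (1 − e^(-0.973333)) = 0.75 × (1 − 0.377822) = 0.466634.

0.467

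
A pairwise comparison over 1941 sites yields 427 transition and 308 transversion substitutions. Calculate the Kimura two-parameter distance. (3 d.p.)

P = 427/1941 ≈ 0.21999 and Q = 308/1941 ≈ 0.158681.
Under the Kimura two-parameter model, d = −½ ln(1 − 2P − Q) − ¼ ln(1 − 2Q).
1 − 2P − Q = 0.401339, giving −½ ln(0.401339) = 0.456474.
1 − 2Q = 0.682638, giving −¼ ln(0.682638) = 0.095448.
d = 0.456474 + 0.095448 = 0.551922.

0.552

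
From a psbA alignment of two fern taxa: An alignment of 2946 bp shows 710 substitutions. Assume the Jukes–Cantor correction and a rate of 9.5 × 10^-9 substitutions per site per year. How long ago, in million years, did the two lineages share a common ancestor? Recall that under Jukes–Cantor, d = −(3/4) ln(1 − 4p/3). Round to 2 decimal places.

15.30

p = 710/2946 ≈ 0.241005.
d = −(3/4) ln(1 − 4p/3) = −0.75 ln(1 − 0.32134) = −0.75 ln(0.67866)
  = −0.75 × (-0.387635) = 0.290726 substitutions/site.
Under a molecular clock d = 2μt, so t = d/(2μ) = 0.290726 / (2 × 9.5 × 10^-9) = 15.30 million years.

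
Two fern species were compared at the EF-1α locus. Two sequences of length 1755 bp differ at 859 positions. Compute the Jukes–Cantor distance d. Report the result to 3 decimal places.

p = 859/1755 ≈ 0.489459.
d = −(3/4) ln(1 − 4p/3) = −0.75 ln(1 − 0.652612) = −0.75 ln(0.347388)
  = −0.75 × (-1.057313) = 0.792985 substitutions/site.

0.793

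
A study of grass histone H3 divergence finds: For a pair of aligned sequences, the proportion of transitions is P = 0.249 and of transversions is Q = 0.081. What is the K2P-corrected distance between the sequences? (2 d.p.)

Under the Kimura two-parameter model, d = −½ ln(1 − 2P − Q) − ¼ ln(1 − 2Q).
1 − 2P − Q = 0.421, giving −½ ln(0.421) = 0.432561.
1 − 2Q = 0.838, giving −¼ ln(0.838) = 0.044184.
d = 0.432561 + 0.044184 = 0.476745.

0.48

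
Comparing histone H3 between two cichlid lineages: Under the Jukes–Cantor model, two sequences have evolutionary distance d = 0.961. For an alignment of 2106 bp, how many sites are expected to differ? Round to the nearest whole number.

1141

Invert JC69: p = (3/4)(1 − e^(−4d/3)) = 0.75 × (1 − e^(-1.281333)) = 0.75 × (1 − 0.277667) = 0.541750.
Expected differing sites = pL ≈ 0.541750 × 2106 = 1140.9255 ≈ 1141.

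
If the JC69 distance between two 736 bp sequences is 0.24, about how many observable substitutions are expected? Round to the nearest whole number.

151

Invert JC69: p = (3/4)(1 − e^(−4d/3)) = 0.75 × (1 − e^(-0.32)) = 0.75 × (1 − 0.726149) = 0.205388.
Expected differing sites = pL ≈ 0.205388 × 736 = 151.165568 ≈ 151.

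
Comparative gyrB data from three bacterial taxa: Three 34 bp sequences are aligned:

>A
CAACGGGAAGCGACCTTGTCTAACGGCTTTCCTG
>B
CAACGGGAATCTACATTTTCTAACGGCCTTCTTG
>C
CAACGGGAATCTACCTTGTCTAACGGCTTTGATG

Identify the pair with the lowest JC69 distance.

A and C

A–B: 6/34 differ, p = 0.176, d = 0.201.
A–C: 4/34 differ, p = 0.118, d = 0.128.
B–C: 5/34 differ, p = 0.147, d = 0.164.
The smallest distance is between A and C.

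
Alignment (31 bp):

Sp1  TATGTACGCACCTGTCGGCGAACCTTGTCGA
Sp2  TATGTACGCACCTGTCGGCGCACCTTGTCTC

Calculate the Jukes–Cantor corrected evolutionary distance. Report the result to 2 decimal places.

The sequences differ at 3 of 31 sites (21, 30, 31), so p = 3/31 ≈ 0.096774.
d = −(3/4) ln(1 − 4p/3) = −0.75 ln(1 − 0.129032) = −0.75 ln(0.870968)
  = −0.75 × (-0.138150) = 0.103613 substitutions/site.

0.10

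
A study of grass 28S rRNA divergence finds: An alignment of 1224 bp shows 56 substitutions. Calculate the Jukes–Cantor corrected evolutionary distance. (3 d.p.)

0.047

p = 56/1224 ≈ 0.045752.
d = −(3/4) ln(1 − 4p/3) = −0.75 ln(1 − 0.061003) = −0.75 ln(0.938997)
  = −0.75 × (-0.062943) = 0.047207 substitutions/site.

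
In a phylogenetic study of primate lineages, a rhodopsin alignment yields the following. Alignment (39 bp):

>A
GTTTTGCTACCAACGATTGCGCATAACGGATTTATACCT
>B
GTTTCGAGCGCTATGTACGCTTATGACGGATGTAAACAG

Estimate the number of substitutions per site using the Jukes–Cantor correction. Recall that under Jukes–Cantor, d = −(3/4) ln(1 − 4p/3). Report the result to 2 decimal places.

The sequences differ at 17 of 39 sites, so p = 17/39 ≈ 0.435897.
d = −(3/4) ln(1 − 4p/3) = −0.75 ln(1 − 0.581196) = −0.75 ln(0.418804)
  = −0.75 × (-0.870352) = 0.652764 substitutions/site.

0.65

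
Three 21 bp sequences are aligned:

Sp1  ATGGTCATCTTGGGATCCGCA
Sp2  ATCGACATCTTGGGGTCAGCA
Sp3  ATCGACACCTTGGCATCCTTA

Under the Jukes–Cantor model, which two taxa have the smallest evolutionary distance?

Sp1–Sp2: 4/21 differ, p = 0.190, d = 0.220.
Sp1–Sp3: 6/21 differ, p = 0.286, d = 0.360.
Sp2–Sp3: 6/21 differ, p = 0.286, d = 0.360.
The smallest distance is between Sp1 and Sp2.

Sp1 and Sp2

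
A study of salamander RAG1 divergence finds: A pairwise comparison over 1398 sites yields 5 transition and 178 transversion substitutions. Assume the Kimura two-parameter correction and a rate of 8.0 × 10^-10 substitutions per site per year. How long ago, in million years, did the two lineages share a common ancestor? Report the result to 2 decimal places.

91.05

P = 5/1398 ≈ 0.003577 and Q = 178/1398 ≈ 0.127325.
Under the Kimura two-parameter model, d = −½ ln(1 − 2P − Q) − ¼ ln(1 − 2Q).
1 − 2P − Q = 0.865521, giving −½ ln(0.865521) = 0.072212.
1 − 2Q = 0.74535, giving −¼ ln(0.74535) = 0.073475.
d = 0.072212 + 0.073475 = 0.145687.
Under a molecular clock d = 2μt, so t = d/(2μ) = 0.145687 / (2 × 8.0 × 10^-10) = 91.05 million years.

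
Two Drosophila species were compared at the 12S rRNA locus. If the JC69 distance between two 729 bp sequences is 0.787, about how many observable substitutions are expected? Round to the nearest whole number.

355

Invert JC69: p = (3/4)(1 − e^(−4d/3)) = 0.75 × (1 − e^(-1.049333)) = 0.75 × (1 − 0.350171) = 0.487372.
Expected differing sites = pL ≈ 0.487372 × 729 = 355.294188 ≈ 355.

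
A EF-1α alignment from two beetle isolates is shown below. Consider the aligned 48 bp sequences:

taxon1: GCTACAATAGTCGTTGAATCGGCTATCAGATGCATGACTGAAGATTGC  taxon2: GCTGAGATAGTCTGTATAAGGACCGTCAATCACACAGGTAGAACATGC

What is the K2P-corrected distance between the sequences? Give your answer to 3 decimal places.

1.031

Of 48 sites, 15 differences are transitions and 10 are transversions, so P = 15/48 = 0.3125 and Q = 10/48 ≈ 0.208333.
Under the Kimura two-parameter model, d = −½ ln(1 − 2P − Q) − ¼ ln(1 − 2Q).
1 − 2P − Q = 0.166667, giving −½ ln(0.166667) = 0.895879.
1 − 2Q = 0.583334, giving −¼ ln(0.583334) = 0.134749.
d = 0.895879 + 0.134749 = 1.030628.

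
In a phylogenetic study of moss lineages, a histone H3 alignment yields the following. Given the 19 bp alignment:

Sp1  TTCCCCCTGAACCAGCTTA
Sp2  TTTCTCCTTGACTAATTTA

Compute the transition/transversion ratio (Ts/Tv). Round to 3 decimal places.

6.000

Transitions are A↔G and C↔T; transversions are all other mismatches.
Transitions: 6. Transversions: 1.
R = 6/1 = 6.000.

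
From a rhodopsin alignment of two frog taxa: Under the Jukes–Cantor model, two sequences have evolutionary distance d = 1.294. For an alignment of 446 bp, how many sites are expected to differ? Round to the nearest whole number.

275

Invert JC69: p = (3/4)(1 − e^(−4d/3)) = 0.75 × (1 − e^(-1.725333)) = 0.75 × (1 − 0.178114) = 0.616415.
Expected differing sites = pL ≈ 0.616415 × 446 = 274.92109 ≈ 275.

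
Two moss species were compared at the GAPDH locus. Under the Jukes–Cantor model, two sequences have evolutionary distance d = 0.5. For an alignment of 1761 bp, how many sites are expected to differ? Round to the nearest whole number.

Invert JC69: p = (3/4)(1 − e^(−4d/3)) = 0.75 × (1 − e^(-0.666667)) = 0.75 × (1 − 0.513417) = 0.364937.
Expected differing sites = pL ≈ 0.364937 × 1761 = 642.654057 ≈ 643.

643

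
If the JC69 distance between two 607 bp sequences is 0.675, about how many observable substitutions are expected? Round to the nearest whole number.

270

Invert JC69: p = (3/4)(1 − e^(−4d/3)) = 0.75 × (1 − e^(-0.9)) = 0.75 × (1 − 0.406570) = 0.445073.
Expected differing sites = pL ≈ 0.445073 × 607 = 270.159311 ≈ 270.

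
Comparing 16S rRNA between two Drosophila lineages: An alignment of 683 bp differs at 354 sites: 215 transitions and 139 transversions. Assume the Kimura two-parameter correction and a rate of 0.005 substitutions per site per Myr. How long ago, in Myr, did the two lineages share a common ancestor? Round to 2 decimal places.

102.58

P = 215/683 ≈ 0.314788 and Q = 139/683 ≈ 0.203514.
Under the Kimura two-parameter model, d = −½ ln(1 − 2P − Q) − ¼ ln(1 − 2Q).
1 − 2P − Q = 0.16691, giving −½ ln(0.16691) = 0.895150.
1 − 2Q = 0.592972, giving −¼ ln(0.592972) = 0.130652.
d = 0.895150 + 0.130652 = 1.025802.
Under a molecular clock d = 2μt, so t = d/(2μ) = 1.025802 / (2 × 0.005) = 102.58 Myr.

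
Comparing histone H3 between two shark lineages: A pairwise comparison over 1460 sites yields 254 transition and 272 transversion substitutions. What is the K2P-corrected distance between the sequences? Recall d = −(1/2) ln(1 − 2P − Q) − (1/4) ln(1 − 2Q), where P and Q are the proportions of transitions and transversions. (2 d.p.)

P = 254/1460 ≈ 0.173973 and Q = 272/1460 ≈ 0.186301.
Under the Kimura two-parameter model, d = −½ ln(1 − 2P − Q) − ¼ ln(1 − 2Q).
1 − 2P − Q = 0.465753, giving −½ ln(0.465753) = 0.382050.
1 − 2Q = 0.627398, giving −¼ ln(0.627398) = 0.116544.
d = 0.382050 + 0.116544 = 0.498594.

0.50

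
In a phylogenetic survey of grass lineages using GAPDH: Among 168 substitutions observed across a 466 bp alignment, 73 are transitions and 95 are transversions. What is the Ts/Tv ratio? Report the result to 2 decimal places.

0.77

R = 73/95 = 0.768421… ≈ 0.77 (to 2 d.p.).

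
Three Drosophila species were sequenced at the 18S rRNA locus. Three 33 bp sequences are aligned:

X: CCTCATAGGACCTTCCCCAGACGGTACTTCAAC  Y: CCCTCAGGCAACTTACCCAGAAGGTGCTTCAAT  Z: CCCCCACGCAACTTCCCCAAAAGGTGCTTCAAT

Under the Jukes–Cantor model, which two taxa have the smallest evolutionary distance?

X–Y: 11/33 differ, p = 0.333, d = 0.441.
X–Z: 10/33 differ, p = 0.303, d = 0.388.
Y–Z: 4/33 differ, p = 0.121, d = 0.132.
The smallest distance is between Y and Z.

Y and Z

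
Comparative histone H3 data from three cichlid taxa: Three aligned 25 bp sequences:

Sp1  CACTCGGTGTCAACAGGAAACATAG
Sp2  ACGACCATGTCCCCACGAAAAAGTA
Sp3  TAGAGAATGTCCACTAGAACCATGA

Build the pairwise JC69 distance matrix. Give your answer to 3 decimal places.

Sp1–Sp2: 13/25 sites differ → p = 0.52, d = −0.75 ln(1 − 0.693333) = 0.886495 ≈ 0.886.
Sp1–Sp3: 12/25 sites differ → p = 0.48, d = −0.75 ln(1 − 0.64) = 0.766238 ≈ 0.766.
Sp2–Sp3: 11/25 sites differ → p = 0.44, d = −0.75 ln(1 − 0.586667) = 0.662626 ≈ 0.663.

d(Sp1,Sp2) = 0.886, d(Sp1,Sp3) = 0.766, d(Sp2,Sp3) = 0.663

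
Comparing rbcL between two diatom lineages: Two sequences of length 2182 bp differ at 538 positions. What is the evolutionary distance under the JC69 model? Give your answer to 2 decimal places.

p = 538/2182 ≈ 0.246563.
d = −(3/4) ln(1 − 4p/3) = −0.75 ln(1 − 0.328751) = −0.75 ln(0.671249)
  = −0.75 × (-0.398615) = 0.298961 substitutions/site.

0.30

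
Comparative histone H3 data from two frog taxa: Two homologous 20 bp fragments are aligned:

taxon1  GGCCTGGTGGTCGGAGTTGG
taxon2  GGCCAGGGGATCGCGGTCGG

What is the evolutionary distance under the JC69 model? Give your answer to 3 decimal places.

0.383

The sequences differ at 6 of 20 sites (5, 8, 10, 14, 15, 18), so p = 6/20 = 0.3.
d = −(3/4) ln(1 − 4p/3) = −0.75 ln(1 − 0.4) = −0.75 ln(0.6)
  = −0.75 × (-0.510826) = 0.383120 substitutions/site.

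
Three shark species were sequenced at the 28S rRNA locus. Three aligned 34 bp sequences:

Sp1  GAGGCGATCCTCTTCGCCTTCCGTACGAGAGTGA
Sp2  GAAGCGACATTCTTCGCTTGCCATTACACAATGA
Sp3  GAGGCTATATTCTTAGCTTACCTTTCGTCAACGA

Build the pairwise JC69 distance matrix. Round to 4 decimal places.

d(Sp1,Sp2) = 0.4770, d(Sp1,Sp3) = 0.4770, d(Sp2,Sp3) = 0.3734

Sp1–Sp2: 12/34 sites differ → p ≈ 0.352941, d = −0.75 ln(1 − 0.470588) = 0.476991 ≈ 0.4770.
Sp1–Sp3: 12/34 sites differ → p ≈ 0.352941, d = −0.75 ln(1 − 0.470588) = 0.476991 ≈ 0.4770.
Sp2–Sp3: 10/34 sites differ → p ≈ 0.294118, d = −0.75 ln(1 − 0.392157) = 0.373379 ≈ 0.3734.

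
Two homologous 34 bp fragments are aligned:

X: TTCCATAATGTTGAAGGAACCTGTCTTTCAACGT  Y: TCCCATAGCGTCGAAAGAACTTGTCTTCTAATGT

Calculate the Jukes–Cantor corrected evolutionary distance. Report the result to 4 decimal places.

0.3265

The sequences differ at 9 of 34 sites (2, 8, 9, 12, 16, 21, 28, 29, 32), so p = 9/34 ≈ 0.264706.
d = −(3/4) ln(1 − 4p/3) = −0.75 ln(1 − 0.352941) = −0.75 ln(0.647059)
  = −0.75 × (-0.435318) = 0.326489 substitutions/site.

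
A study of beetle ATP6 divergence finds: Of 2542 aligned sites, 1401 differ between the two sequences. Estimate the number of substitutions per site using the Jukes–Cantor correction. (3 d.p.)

0.996

p = 1401/2542 ≈ 0.551141.
d = −(3/4) ln(1 − 4p/3) = −0.75 ln(1 − 0.734855) = −0.75 ln(0.265145)
  = −0.75 × (-1.327478) = 0.995609 substitutions/site.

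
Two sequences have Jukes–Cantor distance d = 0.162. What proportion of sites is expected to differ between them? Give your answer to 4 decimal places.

p = (3/4)(1 − e^(−4d/3)) = 0.75 × (1 − e^(-0.216)) = 0.75 × (1 − 0.805735) = 0.145699.

0.1457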